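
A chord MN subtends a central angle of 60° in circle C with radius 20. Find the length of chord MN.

Drop a perpendicular from the center to the chord, bisecting both the chord and the central angle.
Each half-chord = r sin(θ/2) = 20 sin(30°).
The full chord = 2 × 20 × sin(30°) = 20.

20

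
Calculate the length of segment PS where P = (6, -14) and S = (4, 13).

d = sqrt((4 - 6)^2 + (13 - -14)^2)
d = sqrt(-2^2 + 27^2)
d = sqrt(4 + 729)
d = sqrt(733)

sqrt(733)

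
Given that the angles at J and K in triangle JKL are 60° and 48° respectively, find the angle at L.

By the triangle angle sum property, the three interior angles of any triangle add up to 180°.
We know angle J = 60° and angle K = 48°, so their sum is 108°.
Therefore angle L = 180° - 108° = 72°.

72 degrees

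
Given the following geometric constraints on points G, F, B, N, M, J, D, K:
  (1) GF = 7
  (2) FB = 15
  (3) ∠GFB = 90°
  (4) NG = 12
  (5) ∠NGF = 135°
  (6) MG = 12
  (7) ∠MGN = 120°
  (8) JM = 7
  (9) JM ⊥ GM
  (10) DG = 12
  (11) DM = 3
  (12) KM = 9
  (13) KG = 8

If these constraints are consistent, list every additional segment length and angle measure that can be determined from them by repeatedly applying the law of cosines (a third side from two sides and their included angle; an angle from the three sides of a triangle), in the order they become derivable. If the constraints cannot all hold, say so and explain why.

The constraints are consistent. Derivable facts, in order:
After 1 step:
- FN ≈ 17.66
- GB ≈ 16.55
- GJ = √193
- NM = 12·√3
- ∠DGM = 14.36°
- ∠DMG = 82.82°
- ∠GDM = 82.82°
- ∠GKM = 89.6°
- ∠GMK = 41.81°
- ∠KGM = 48.59°
After 2 steps:
- ∠BGF = 64.98°
- ∠FBG = 25.02°
- ∠FNG = 16.28°
- ∠GFN = 28.72°
- ∠GJM = 59.74°
- ∠GMN = 30°
- ∠GNM = 30°
- ∠JGM = 30.26°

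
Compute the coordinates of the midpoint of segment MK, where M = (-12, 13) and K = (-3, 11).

M = ((x₁ + x₂)/2, (y₁ + y₂)/2)
= ((-12 + -3)/2, (13 + 11)/2)
= (-15/2, 24/2) = (-15/2, 12)

(-15/2, 12)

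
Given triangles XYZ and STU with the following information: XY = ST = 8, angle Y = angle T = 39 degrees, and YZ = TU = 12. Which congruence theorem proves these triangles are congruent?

The given information matches SAS: Two pairs of corresponding sides and the included angle are equal (Side-Angle-Side).

SAS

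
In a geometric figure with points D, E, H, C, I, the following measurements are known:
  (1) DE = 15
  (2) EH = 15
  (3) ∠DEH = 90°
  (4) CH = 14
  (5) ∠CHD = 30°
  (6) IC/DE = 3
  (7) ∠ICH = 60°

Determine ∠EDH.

Step 1: By the law of cosines on triangle DEH: DH² = 15² + 15² − 2·15·15·cos(90°) = 450, so DH = 15·√2.
Step 2: By the inverse law of cosines on triangle EDH: cos(∠EDH) = (15² + (15·√2)² − 15²) / (2·15·15·√2) = 450/636.4 = 0.7071, so ∠EDH = 45°.

Therefore, the measure of angle ∠EDH = 45°.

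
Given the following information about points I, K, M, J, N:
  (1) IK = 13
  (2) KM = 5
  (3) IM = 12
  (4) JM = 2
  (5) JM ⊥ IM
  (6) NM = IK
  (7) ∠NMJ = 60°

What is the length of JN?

From the given relations: NM = IK = 13.
Step 1: By the law of cosines on triangle JMN: JN² = 2² + 13² − 2·2·13·cos(60°) = 147, so JN = 7·√3.

Therefore, the length of JN = 7·√3.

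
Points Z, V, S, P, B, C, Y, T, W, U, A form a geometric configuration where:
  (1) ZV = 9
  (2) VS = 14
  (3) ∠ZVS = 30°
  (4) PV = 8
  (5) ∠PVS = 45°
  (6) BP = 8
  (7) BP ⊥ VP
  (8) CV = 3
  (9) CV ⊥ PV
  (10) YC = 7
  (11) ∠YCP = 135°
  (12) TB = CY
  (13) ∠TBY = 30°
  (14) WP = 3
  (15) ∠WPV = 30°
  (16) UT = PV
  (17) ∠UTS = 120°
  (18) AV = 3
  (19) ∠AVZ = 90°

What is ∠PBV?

Step 1: By the law of cosines on triangle BPV: BV² = 8² + 8² − 2·8·8·cos(90°) = 128, so BV = 8·√2.
Step 2: By the inverse law of cosines on triangle PBV: cos(∠PBV) = (8² + (8·√2)² − 8²) / (2·8·8·√2) = 128/181.02 = 0.7071, so ∠PBV = 45°.

Therefore, the measure of angle ∠PBV = 45°.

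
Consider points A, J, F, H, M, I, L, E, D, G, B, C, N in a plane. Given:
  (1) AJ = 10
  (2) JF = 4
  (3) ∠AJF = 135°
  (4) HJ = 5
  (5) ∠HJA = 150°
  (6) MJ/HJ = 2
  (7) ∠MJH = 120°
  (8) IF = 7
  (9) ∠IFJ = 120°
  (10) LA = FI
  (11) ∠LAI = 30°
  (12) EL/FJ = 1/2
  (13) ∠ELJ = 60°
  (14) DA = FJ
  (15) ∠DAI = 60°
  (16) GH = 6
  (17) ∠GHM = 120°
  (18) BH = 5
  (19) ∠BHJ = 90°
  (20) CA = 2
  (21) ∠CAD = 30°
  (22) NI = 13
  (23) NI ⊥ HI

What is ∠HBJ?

Step 1: By the law of cosines on triangle BHJ: BJ² = 5² + 5² − 2·5·5·cos(90°) = 50, so BJ = 5·√2.
Step 2: By the inverse law of cosines on triangle HBJ: cos(∠HBJ) = (5² + (5·√2)² − 5²) / (2·5·5·√2) = 50/70.71 = 0.7071, so ∠HBJ = 45°.

Therefore, the measure of angle ∠HBJ = 45°.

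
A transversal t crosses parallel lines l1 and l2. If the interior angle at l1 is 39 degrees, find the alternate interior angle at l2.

Alternate interior angles formed by parallel lines and a transversal are equal.
The given angle is 39 degrees.
The alternate interior angle = 39 degrees.

39 degrees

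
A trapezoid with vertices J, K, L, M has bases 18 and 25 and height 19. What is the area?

A trapezoid's area equals the midsegment times the height.
The midsegment is (18 + 25) / 2 = 43/2.
Area = 43/2 * 19 = 817/2.

817/2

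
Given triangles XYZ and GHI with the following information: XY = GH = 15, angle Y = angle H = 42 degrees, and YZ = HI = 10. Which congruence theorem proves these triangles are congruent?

The given information matches SAS: Two pairs of corresponding sides and the included angle are equal (Side-Angle-Side).

SAS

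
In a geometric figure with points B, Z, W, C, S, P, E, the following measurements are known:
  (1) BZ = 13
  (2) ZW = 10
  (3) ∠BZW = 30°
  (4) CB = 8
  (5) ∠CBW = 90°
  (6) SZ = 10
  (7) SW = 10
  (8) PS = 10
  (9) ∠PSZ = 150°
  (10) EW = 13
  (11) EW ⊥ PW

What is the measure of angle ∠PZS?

Step 1: By the law of cosines on triangle ZSP: ZP² = 10² + 10² − 2·10·10·cos(150°) = 373.21, so ZP ≈ 19.32.
Step 2: By the inverse law of cosines on triangle PZS: cos(∠PZS) = (19.32² + 10² − 10²) / (2·19.32·10) = 373.21/386.37 = 0.9659, so ∠PZS = 15°.

Therefore, the measure of angle ∠PZS = 15°.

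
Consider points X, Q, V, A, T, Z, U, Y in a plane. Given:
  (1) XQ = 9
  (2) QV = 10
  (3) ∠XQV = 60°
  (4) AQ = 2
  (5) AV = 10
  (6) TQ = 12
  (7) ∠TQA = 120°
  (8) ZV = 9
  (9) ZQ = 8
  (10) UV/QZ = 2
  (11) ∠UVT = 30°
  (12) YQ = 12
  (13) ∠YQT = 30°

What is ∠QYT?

Step 1: By the law of cosines on triangle YQT: YT² = 12² + 12² − 2·12·12·cos(30°) = 38.58, so YT ≈ 6.21.
Step 2: By the inverse law of cosines on triangle QYT: cos(∠QYT) = (12² + 6.21² − 12²) / (2·12·6.21) = 38.58/149.08 = 0.2588, so ∠QYT = 75°.

Therefore, the measure of angle ∠QYT = 75°.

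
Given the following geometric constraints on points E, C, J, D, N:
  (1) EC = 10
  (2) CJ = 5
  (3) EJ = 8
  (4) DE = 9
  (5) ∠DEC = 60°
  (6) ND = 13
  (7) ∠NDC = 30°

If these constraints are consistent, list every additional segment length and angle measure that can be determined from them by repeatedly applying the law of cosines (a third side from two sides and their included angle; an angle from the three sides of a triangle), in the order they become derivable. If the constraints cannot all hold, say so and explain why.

The constraints are consistent. Derivable facts, in order:
After 1 step:
- CD = √91
- ∠CEJ = 29.69°
- ∠CJE = 97.9°
- ∠ECJ = 52.41°
After 2 steps:
- CN ≈ 6.72
- ∠CDE = 65.21°
- ∠DCE = 54.79°
After 3 steps:
- ∠CND = 45.19°
- ∠DCN = 104.81°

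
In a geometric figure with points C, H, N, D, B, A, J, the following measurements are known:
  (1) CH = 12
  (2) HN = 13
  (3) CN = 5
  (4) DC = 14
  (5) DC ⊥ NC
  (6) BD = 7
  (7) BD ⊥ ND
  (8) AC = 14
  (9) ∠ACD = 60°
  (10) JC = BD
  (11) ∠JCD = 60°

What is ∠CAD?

Step 1: By the law of cosines on triangle ACD: AD² = 14² + 14² − 2·14·14·cos(60°) = 196, so AD = 14.
Step 2: By the inverse law of cosines on triangle CAD: cos(∠CAD) = (14² + 14² − 14²) / (2·14·14) = 196/392 = 0.5, so ∠CAD = 60°.

Therefore, the measure of angle ∠CAD = 60°.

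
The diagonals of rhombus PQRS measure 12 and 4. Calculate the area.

Area of a rhombus = (d1 * d2) / 2
Area = (12 * 4) / 2
Area = 48 / 2
Area = 24

24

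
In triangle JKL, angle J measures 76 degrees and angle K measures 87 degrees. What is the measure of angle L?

angle L = 180 - 76 - 87 = 17 degrees.

17 degrees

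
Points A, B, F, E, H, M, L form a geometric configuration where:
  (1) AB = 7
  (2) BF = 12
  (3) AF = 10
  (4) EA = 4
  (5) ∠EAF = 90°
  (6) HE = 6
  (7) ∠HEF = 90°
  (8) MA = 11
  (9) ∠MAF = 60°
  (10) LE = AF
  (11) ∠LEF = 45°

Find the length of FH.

Step 1: By the law of cosines on triangle EAF: EF² = 4² + 10² − 2·4·10·cos(90°) = 116, so EF = 2·√29.
Step 2: By the law of cosines on triangle FEH: FH² = (2·√29)² + 6² − 2·2·√29·6·cos(90°) = 152, so FH = 2·√38.

Therefore, the length of FH = 2·√38.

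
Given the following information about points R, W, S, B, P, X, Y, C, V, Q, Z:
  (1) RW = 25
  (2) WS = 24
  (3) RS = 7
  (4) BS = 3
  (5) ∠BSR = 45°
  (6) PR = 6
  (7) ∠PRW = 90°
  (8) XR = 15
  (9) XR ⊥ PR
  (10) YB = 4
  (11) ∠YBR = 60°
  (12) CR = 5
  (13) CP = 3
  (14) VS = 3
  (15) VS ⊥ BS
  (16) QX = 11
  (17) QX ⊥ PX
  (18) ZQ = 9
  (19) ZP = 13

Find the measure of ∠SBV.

Step 1: By the law of cosines on triangle BSV: BV² = 3² + 3² − 2·3·3·cos(90°) = 18, so BV = 3·√2.
Step 2: By the inverse law of cosines on triangle SBV: cos(∠SBV) = (3² + (3·√2)² − 3²) / (2·3·3·√2) = 18/25.46 = 0.7071, so ∠SBV = 45°.

Therefore, the measure of angle ∠SBV = 45°.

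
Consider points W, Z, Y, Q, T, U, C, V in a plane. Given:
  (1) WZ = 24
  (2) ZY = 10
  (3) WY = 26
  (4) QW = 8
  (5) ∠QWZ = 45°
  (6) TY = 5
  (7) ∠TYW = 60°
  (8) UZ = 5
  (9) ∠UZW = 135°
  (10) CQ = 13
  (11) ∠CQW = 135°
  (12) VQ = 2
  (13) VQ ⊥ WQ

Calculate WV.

Step 1: By the law of cosines on triangle WQV: WV² = 8² + 2² − 2·8·2·cos(90°) = 68, so WV = 2·√17.

Therefore, the length of WV = 2·√17.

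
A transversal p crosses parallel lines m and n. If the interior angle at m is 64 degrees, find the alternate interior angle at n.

Alternate interior angles lie on opposite sides of the transversal, between the parallel lines.
By the alternate interior angle theorem, they are equal: 64 degrees.

64 degrees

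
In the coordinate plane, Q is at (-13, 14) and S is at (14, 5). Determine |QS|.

d = sqrt((27)^2 + (-9)^2) = sqrt(810) = 9*sqrt(10)

9*sqrt(10)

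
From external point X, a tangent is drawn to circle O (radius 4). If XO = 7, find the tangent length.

tangent = √(d² - r²) = √(7² - 4²) = √(49 - 16) = √33 = sqrt(33)

sqrt(33)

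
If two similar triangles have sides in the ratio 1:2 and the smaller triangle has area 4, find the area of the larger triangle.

For similar figures, the area ratio equals the square of the side ratio.
Side ratio (the smaller triangle to the larger triangle) = 1:2, so area ratio = 1^2:2^2 = 1:4.
If the area of the smaller triangle is 4, then the area of the larger triangle = 4 * (4/1) = 16.

16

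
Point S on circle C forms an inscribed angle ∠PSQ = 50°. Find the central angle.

Central angle = 2 × 50° = 100° (inscribed angle theorem).

100°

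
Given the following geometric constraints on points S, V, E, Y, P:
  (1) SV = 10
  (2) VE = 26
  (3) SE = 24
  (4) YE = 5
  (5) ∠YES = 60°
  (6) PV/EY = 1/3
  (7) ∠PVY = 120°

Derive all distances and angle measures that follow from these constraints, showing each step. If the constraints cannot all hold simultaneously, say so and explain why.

The constraints are consistent.

From the given relations:
  PV = 1/3·EY = 1/3·5 ≈ 1.67

Step 1: From SE = 24, EY = 5, and ∠SEY = 60°, by the law of cosines:
  SY² = SE² + EY² - 2·SE·EY·cos(60°) = 576 + 25 - 120 = 481
  SY ≈ 21.93

Step 2: From SE = 24, SV = 10, EV = 26, by the inverse law of cosines:
  cos(∠ESV) = (SE² + SV² - EV²) / (2·SE·SV)
  ∠ESV = 90°

Step 3: From VE = 26, VS = 10, ES = 24, by the inverse law of cosines:
  cos(∠EVS) = (VE² + VS² - ES²) / (2·VE·VS)
  ∠EVS = 67.38°

Step 4: From ES = 24, EV = 26, SV = 10, by the inverse law of cosines:
  cos(∠SEV) = (ES² + EV² - SV²) / (2·ES·EV)
  ∠SEV = 22.62°

Step 5: From SE = 24, SY = 21.93, EY = 5, by the inverse law of cosines:
  cos(∠ESY) = (SE² + SY² - EY²) / (2·SE·SY)
  ∠ESY = 11.39°

Step 6: From YE = 5, YS = 21.93, ES = 24, by the inverse law of cosines:
  cos(∠EYS) = (YE² + YS² - ES²) / (2·YE·YS)
  ∠EYS = 108.61°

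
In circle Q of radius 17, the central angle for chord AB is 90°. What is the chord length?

Chord length = 2r sin(θ/2)
= 2 × 17 × sin(90°/2)
= 2 × 17 × sin(45°)
= 17*sqrt(2)

17*sqrt(2)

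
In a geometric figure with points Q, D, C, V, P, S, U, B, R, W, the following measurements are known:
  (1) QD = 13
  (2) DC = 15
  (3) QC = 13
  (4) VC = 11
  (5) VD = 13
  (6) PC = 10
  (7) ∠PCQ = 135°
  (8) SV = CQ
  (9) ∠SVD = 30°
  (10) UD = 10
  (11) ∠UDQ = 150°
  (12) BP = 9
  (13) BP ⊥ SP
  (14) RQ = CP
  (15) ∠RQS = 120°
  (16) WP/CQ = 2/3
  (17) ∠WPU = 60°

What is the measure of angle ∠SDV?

From the given relations: SV = CQ = 13.
Step 1: By the law of cosines on triangle DVS: DS² = 13² + 13² − 2·13·13·cos(30°) = 45.28, so DS ≈ 6.73.
Step 2: By the inverse law of cosines on triangle SDV: cos(∠SDV) = (6.73² + 13² − 13²) / (2·6.73·13) = 45.28/174.96 = 0.2588, so ∠SDV = 75°.

Therefore, the measure of angle ∠SDV = 75°.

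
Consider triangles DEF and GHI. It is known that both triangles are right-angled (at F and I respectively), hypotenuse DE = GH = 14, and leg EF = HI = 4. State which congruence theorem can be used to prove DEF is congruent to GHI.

Consider the given information: both triangles are right-angled (at F and I respectively), hypotenuse DE = GH = 14, and leg EF = HI = 4
This is not ASA or AAS: ASA requires two angles and the side between them. AAS requires two angles and a non-included side.
The correct criterion is HL. The hypotenuse and one leg of two right triangles are equal (Hypotenuse-Leg).

HL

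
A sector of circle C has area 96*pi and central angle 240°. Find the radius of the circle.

Sector area A = πr² × θ/360, so r² = 360A / (πθ).
r² = 360 × 96*pi / (π × 240)
r² = 144
r = 12

12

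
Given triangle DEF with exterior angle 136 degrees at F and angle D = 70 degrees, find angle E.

By the exterior angle theorem: exterior angle = sum of remote interior angles.
136 = 70 + angle E
angle E = 136 - 70 = 66 degrees

66 degrees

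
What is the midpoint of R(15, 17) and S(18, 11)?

The midpoint is the point halfway along the segment.
Move half the horizontal distance: 15 + (18 - 15)/2 = 15 + 3/2 = 33/2
Move half the vertical distance: 17 + (11 - 17)/2 = 17 + -6/2 = 14
Midpoint = (33/2, 14)

(33/2, 14)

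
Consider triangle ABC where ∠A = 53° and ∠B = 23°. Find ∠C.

Let angle C = x. Then 53 + 23 + x = 180.
x = 180 - 76 = 104 degrees.

104 degrees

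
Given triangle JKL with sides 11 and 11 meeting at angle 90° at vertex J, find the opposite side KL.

By the law of cosines: KL^2 = JK^2 + JL^2 - 2*JK*JL*cos(J)
KL^2 = 11^2 + 11^2 - 2*11*11*cos(90°)
KL^2 = 121 + 121 - 242*(0)
KL^2 = 242
KL = 11*sqrt(2)

11*sqrt(2)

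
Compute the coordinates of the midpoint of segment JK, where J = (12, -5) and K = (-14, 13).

The midpoint is the average of the coordinates:
x: (12 + -14)/2 = -1
y: (-5 + 13)/2 = 4
Midpoint = (-1, 4)

(-1, 4)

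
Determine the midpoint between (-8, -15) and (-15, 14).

The midpoint is the point halfway along the segment.
Move half the horizontal distance: -8 + (-15 - -8)/2 = -8 + -7/2 = -23/2
Move half the vertical distance: -15 + (14 - -15)/2 = -15 + 29/2 = -1/2
Midpoint = (-23/2, -1/2)

(-23/2, -1/2)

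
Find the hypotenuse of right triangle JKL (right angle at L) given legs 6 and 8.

In a right triangle, the square of the hypotenuse equals the sum of the squares of the two legs.
The legs are 6 and 8, so the hypotenuse = sqrt(36 + 64) = sqrt(100) = 10.

10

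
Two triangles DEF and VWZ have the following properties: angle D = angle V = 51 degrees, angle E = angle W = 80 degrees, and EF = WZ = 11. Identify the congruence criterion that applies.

The given information matches AAS: Two pairs of corresponding angles and a non-included side are equal (Angle-Angle-Side).

AAS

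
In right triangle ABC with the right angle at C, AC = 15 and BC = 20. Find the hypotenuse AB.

By the Pythagorean theorem: AB^2 = AC^2 + BC^2
AB^2 = 15^2 + 20^2 = 225 + 400 = 625
AB = sqrt(625) = 25

25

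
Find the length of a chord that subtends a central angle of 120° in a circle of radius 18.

Drop a perpendicular from the center to the chord, bisecting both the chord and the central angle.
Each half-chord = r sin(θ/2) = 18 sin(60°).
The full chord = 2 × 18 × sin(60°) = 18*sqrt(3).

18*sqrt(3)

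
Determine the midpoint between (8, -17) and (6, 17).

The midpoint is the point halfway along the segment.
Move half the horizontal distance: 8 + (6 - 8)/2 = 8 + -2/2 = 7
Move half the vertical distance: -17 + (17 - -17)/2 = -17 + 34/2 = 0
Midpoint = (7, 0)

(7, 0)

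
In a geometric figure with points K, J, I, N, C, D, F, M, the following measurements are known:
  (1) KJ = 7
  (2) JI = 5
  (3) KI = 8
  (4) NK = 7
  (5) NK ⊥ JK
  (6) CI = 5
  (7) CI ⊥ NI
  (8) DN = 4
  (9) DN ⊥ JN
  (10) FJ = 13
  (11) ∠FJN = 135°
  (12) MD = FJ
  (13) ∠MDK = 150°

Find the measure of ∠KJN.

Step 1: By the law of cosines on triangle JKN: JN² = 7² + 7² − 2·7·7·cos(90°) = 98, so JN = 7·√2.
Step 2: By the inverse law of cosines on triangle KJN: cos(∠KJN) = (7² + (7·√2)² − 7²) / (2·7·7·√2) = 98/138.59 = 0.7071, so ∠KJN = 45°.

Therefore, the measure of angle ∠KJN = 45°.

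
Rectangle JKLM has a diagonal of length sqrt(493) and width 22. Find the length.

The diagonal of a rectangle forms a right triangle with the two sides.
Rearranging the Pythagorean theorem: missing side = sqrt(d^2 - known^2).
= sqrt(493 - 484) = sqrt(9) = 3.

3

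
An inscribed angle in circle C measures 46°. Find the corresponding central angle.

Central angle = 2 × 46° = 92° (inscribed angle theorem).

92°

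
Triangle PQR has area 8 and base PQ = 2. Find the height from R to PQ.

Area = (1/2) * base * height
height = 2 * Area / base
height = 2 * 8 / 2
height = 16 / 2
height = 8

8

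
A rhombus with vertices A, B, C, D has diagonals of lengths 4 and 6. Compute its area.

Area = (4 * 6) / 2 = 24 / 2 = 12

12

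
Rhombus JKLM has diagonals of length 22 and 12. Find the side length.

Half-diagonals are 11 and 6. side = sqrt(11^2 + 6^2) = sqrt(157)

sqrt(157)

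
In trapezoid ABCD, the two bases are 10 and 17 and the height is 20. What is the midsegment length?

The midsegment (median) of a trapezoid connects the midpoints of the non-parallel sides.
Its length is the average of the two bases: (10 + 17) / 2 = 27/2.

27/2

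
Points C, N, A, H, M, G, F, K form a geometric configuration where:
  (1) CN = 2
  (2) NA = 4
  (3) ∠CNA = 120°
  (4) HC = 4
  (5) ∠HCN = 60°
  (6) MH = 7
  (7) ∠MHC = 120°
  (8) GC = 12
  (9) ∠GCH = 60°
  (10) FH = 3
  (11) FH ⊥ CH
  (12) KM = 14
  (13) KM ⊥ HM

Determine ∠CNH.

Step 1: By the law of cosines on triangle NCH: NH² = 2² + 4² − 2·2·4·cos(60°) = 12, so NH = 2·√3.
Step 2: By the inverse law of cosines on triangle CNH: cos(∠CNH) = (2² + (2·√3)² − 4²) / (2·2·2·√3) = 0/13.86 = 0, so ∠CNH = 90°.

Therefore, the measure of angle ∠CNH = 90°.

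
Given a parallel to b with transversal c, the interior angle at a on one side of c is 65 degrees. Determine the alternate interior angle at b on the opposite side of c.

Alternate interior angles are equal: 65 degrees.

65 degrees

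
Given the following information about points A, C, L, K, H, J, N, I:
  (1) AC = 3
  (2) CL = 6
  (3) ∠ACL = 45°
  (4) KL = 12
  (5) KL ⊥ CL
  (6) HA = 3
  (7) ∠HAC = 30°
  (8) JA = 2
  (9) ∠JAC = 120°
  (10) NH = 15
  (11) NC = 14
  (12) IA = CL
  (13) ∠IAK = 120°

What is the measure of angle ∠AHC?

Step 1: By the law of cosines on triangle HAC: HC² = 3² + 3² − 2·3·3·cos(30°) = 2.41, so HC ≈ 1.55.
Step 2: By the inverse law of cosines on triangle AHC: cos(∠AHC) = (3² + 1.55² − 3²) / (2·3·1.55) = 2.41/9.32 = 0.2588, so ∠AHC = 75°.

Therefore, the measure of angle ∠AHC = 75°.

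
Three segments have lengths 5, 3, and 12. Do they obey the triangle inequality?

No.
The triangle inequality is violated: 5 + 3 = 8 ≤ 12.
These lengths cannot form a triangle.

No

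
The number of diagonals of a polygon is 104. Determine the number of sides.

Using d = n(n - 3)/2, we solve 104 = n(n - 3)/2.
So n(n - 3) = 208.
Testing n = 16: 16 * 13 = 208 = 208. Correct.
The polygon has 16 sides.

16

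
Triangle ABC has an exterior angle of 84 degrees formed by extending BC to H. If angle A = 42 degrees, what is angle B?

angle B = 84 - 42 = 42 degrees (exterior angle theorem).

42 degrees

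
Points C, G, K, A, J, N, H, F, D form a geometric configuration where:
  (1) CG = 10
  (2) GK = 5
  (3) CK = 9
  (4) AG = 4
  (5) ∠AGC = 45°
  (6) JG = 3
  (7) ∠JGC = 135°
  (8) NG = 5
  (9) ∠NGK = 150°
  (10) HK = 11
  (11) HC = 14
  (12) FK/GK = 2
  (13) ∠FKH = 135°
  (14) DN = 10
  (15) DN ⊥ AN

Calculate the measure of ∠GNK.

Step 1: By the law of cosines on triangle NGK: NK² = 5² + 5² − 2·5·5·cos(150°) = 93.3, so NK ≈ 9.66.
Step 2: By the inverse law of cosines on triangle GNK: cos(∠GNK) = (5² + 9.66² − 5²) / (2·5·9.66) = 93.3/96.59 = 0.9659, so ∠GNK = 15°.

Therefore, the measure of angle ∠GNK = 15°.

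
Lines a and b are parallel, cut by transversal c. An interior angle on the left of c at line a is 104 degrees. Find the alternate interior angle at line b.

Alternate interior angles formed by parallel lines and a transversal are equal.
The given angle is 104 degrees.
The alternate interior angle = 104 degrees.

104 degrees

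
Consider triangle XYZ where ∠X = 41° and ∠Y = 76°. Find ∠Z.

Let angle Z = x. Then 41 + 76 + x = 180.
x = 180 - 117 = 63 degrees.

63 degrees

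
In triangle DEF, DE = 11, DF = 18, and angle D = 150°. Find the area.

Area = (1/2) * DE * DF * sin(D)
Area = (1/2) * 11 * 18 * sin(150°)
Area = (1/2) * 11 * 18 * 1/2
Area = 99/2

99/2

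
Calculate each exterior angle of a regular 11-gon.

Each exterior angle of a regular n-gon is 360 / n.
For n = 11: 360 / 11 = 360/11 degrees.

360/11 degrees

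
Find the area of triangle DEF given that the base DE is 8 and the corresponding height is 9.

A triangle's area is half the area of a rectangle with the same base and height.
Area = (1/2) * 8 * 9 = 36.

36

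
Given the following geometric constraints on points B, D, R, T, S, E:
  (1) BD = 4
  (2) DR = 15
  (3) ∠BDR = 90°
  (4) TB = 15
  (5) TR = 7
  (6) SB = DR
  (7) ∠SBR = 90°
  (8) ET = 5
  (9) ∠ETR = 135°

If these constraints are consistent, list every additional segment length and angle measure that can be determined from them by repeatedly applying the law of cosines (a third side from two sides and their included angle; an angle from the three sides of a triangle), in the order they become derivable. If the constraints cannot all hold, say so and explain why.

The constraints are consistent. Derivable facts, in order:
After 1 step:
- BR ≈ 15.52
- RE ≈ 11.11
After 2 steps:
- RS ≈ 21.59
- ∠BRD = 14.93°
- ∠BRT = 72.6°
- ∠BTR = 80.96°
- ∠DBR = 75.07°
- ∠ERT = 18.55°
- ∠RBT = 26.44°
- ∠RET = 26.45°
After 3 steps:
- ∠BRS = 44.02°
- ∠BSR = 45.98°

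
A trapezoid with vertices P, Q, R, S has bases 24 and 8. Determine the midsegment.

The midsegment of a trapezoid = (base1 + base2) / 2
midsegment = (24 + 8) / 2
midsegment = 32 / 2
midsegment = 16

16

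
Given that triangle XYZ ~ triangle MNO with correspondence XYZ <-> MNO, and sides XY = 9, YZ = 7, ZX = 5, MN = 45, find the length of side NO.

k = 45/9 = 5. NO = 5 * 7 = 35.

35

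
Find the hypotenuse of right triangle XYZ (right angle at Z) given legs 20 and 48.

In a right triangle, the square of the hypotenuse equals the sum of the squares of the two legs.
The legs are 20 and 48, so the hypotenuse = sqrt(400 + 2304) = sqrt(2704) = 52.

52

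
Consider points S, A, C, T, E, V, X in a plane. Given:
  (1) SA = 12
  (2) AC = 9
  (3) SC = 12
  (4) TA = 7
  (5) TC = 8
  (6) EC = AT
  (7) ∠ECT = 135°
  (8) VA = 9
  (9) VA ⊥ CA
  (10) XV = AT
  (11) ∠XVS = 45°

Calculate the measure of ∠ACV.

Step 1: By the law of cosines on triangle CAV: CV² = 9² + 9² − 2·9·9·cos(90°) = 162, so CV = 9·√2.
Step 2: By the inverse law of cosines on triangle ACV: cos(∠ACV) = (9² + (9·√2)² − 9²) / (2·9·9·√2) = 162/229.1 = 0.7071, so ∠ACV = 45°.

Therefore, the measure of angle ∠ACV = 45°.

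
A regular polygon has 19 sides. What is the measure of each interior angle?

Each interior angle of a regular n-gon is (n - 2) * 180 / n.
For n = 19: (19 - 2) * 180 / 19 = 3060/19 = 3060/19 degrees.

3060/19 degrees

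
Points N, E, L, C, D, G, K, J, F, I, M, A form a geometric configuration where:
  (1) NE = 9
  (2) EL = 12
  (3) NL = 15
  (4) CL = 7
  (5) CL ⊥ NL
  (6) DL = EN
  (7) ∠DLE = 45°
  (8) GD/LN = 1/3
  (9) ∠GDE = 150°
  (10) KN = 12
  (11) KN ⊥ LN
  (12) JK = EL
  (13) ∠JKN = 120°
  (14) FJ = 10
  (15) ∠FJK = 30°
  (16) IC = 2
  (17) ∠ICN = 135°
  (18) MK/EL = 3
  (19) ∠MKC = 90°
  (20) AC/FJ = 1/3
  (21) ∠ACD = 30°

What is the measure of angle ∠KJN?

From the given relations: JK = EL = 12.
Step 1: By the law of cosines on triangle JKN: JN² = 12² + 12² − 2·12·12·cos(120°) = 432, so JN = 12·√3.
Step 2: By the inverse law of cosines on triangle KJN: cos(∠KJN) = (12² + (12·√3)² − 12²) / (2·12·12·√3) = 432/498.83 = 0.866, so ∠KJN = 30°.

Therefore, the measure of angle ∠KJN = 30°.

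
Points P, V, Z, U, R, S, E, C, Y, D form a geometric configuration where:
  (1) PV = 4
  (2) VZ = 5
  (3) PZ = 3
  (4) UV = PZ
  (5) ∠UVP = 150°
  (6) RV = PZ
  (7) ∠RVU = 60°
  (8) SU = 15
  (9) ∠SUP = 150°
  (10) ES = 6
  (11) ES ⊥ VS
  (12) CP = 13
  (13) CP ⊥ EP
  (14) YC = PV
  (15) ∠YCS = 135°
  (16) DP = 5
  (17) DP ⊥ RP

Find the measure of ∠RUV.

From the given relations: UV = PZ = 3; RV = PZ = 3.
Step 1: By the law of cosines on triangle UVR: UR² = 3² + 3² − 2·3·3·cos(60°) = 9, so UR = 3.
Step 2: By the inverse law of cosines on triangle RUV: cos(∠RUV) = (3² + 3² − 3²) / (2·3·3) = 9/18 = 0.5, so ∠RUV = 60°.

Therefore, the measure of angle ∠RUV = 60°.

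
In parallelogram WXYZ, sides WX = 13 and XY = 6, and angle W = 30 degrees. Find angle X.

In a parallelogram, consecutive angles are supplementary (sum to 180°).
angle X = 180 - angle W
angle X = 180 - 30
angle X = 150 degrees

150 degrees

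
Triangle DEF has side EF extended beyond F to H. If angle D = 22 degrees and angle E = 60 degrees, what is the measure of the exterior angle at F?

By the exterior angle theorem, an exterior angle of a triangle equals the sum of the two remote interior angles.
Exterior angle = angle D + angle E
Exterior angle = 22 + 60 = 82 degrees

82 degrees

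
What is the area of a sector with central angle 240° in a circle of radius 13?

The full circle has area πr² = π(13)² = 169*pi.
The sector covers 240° out of 360°, a fraction of 2/3.
Sector area = 169*pi × 2/3 = 338*pi/3.

338*pi/3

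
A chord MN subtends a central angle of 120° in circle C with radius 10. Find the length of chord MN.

Chord length = 2r sin(θ/2)
= 2 × 10 × sin(120°/2)
= 2 × 10 × sin(60°)
= 10*sqrt(3)

10*sqrt(3)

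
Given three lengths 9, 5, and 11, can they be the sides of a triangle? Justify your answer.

Check all three triangle inequalities:
9 + 5 = 14 > 11 ✓
9 + 11 = 20 > 5 ✓
5 + 11 = 16 > 9 ✓
All conditions hold, so these sides form a valid triangle.

Yes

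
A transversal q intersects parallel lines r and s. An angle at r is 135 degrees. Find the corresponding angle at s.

Corresponding angles formed by parallel lines and a transversal are equal.
The given angle is 135 degrees.
The corresponding angle = 135 degrees.

135 degrees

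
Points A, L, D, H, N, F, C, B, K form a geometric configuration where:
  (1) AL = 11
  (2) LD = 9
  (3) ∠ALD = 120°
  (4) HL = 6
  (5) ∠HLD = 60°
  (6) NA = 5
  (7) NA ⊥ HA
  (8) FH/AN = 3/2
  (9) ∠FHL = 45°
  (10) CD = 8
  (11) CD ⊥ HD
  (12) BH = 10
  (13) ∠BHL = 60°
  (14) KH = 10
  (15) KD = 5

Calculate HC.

Step 1: By the law of cosines on triangle DLH: DH² = 9² + 6² − 2·9·6·cos(60°) = 63, so DH = 3·√7.
Step 2: By the law of cosines on triangle HDC: HC² = (3·√7)² + 8² − 2·3·√7·8·cos(90°) = 127, so HC = √127.

Therefore, the length of HC = √127.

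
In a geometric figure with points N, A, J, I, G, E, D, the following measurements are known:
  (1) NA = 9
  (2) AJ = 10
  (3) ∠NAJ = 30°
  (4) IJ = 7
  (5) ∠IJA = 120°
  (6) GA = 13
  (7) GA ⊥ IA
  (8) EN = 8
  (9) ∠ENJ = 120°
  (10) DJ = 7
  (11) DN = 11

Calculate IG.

Step 1: By the law of cosines on triangle IJA: IA² = 7² + 10² − 2·7·10·cos(120°) = 219, so IA ≈ 14.8.
Step 2: By the law of cosines on triangle IAG: IG² = 14.8² + 13² − 2·14.8·13·cos(90°) = 388, so IG = 2·√97.

Therefore, the length of IG = 2·√97.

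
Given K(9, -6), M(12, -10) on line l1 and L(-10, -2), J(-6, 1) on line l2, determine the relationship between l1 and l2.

Slope of line 1: m1 = (-10 - -6)/(12 - 9) = -4/3 = -4/3
Slope of line 2: m2 = (1 - -2)/(-6 - -10) = 3/4 = 3/4
Two lines are perpendicular when the product of their slopes is -1 (negative reciprocals).
m1 * m2 = (-4/3) * (3/4) = -1, confirming perpendicularity.

Perpendicular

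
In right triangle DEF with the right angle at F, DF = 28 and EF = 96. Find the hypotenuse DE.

By the Pythagorean theorem: DE^2 = DF^2 + EF^2
DE^2 = 28^2 + 96^2 = 784 + 9216 = 10000
DE = sqrt(10000) = 100

100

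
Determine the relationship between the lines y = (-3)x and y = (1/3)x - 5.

Slope of line 1: m1 = -3
Slope of line 2: m2 = 1/3
m1 * m2 = (-3) * (1/3) = -1 = -1, so the lines are perpendicular.

Perpendicular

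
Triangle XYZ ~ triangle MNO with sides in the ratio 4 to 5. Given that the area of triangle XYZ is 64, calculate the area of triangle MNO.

For similar figures, the area ratio equals the square of the side ratio.
Side ratio (XYZ to MNO) = 4:5, so area ratio = 4^2:5^2 = 16:25.
If the area of XYZ is 64, then the area of MNO = 64 * (25/16) = 100.

100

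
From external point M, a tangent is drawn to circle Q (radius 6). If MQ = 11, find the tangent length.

tangent = √(d² - r²) = √(11² - 6²) = √(121 - 36) = √85 = sqrt(85)

sqrt(85)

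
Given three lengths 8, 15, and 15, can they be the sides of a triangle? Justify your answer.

Sort the sides: 8, 15, 15.
It suffices to check that the sum of the two smallest exceeds the largest:
8 + 15 = 23 > 15. ✓
Yes, a valid triangle can be formed.

Yes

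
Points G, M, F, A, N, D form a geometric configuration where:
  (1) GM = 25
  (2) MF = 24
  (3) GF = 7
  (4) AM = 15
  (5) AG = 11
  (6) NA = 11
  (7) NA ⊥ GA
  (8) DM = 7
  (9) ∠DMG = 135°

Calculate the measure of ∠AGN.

Step 1: By the law of cosines on triangle GAN: GN² = 11² + 11² − 2·11·11·cos(90°) = 242, so GN = 11·√2.
Step 2: By the inverse law of cosines on triangle AGN: cos(∠AGN) = (11² + (11·√2)² − 11²) / (2·11·11·√2) = 242/342.24 = 0.7071, so ∠AGN = 45°.

Therefore, the measure of angle ∠AGN = 45°.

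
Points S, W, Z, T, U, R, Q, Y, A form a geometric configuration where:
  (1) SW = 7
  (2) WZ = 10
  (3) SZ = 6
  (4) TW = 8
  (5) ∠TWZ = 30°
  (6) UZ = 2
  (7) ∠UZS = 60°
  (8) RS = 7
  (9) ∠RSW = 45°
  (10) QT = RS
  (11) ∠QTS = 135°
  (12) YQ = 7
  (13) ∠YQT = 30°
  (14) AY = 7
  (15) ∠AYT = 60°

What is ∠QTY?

From the given relations: QT = RS = 7.
Step 1: By the law of cosines on triangle TQY: TY² = 7² + 7² − 2·7·7·cos(30°) = 13.13, so TY ≈ 3.62.
Step 2: By the inverse law of cosines on triangle QTY: cos(∠QTY) = (7² + 3.62² − 7²) / (2·7·3.62) = 13.13/50.73 = 0.2588, so ∠QTY = 75°.

Therefore, the measure of angle ∠QTY = 75°.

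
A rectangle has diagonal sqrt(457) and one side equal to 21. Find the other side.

The diagonal of a rectangle forms a right triangle with the two sides.
Rearranging the Pythagorean theorem: missing side = sqrt(d^2 - known^2).
= sqrt(457 - 441) = sqrt(16) = 4.

4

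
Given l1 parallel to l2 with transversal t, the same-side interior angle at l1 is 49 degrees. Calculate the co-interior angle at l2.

Co-interior angles (same-side interior) formed by parallel lines and a transversal are supplementary (sum to 180 degrees).
The given angle is 49 degrees.
The co-interior angle = 180 - 49 = 131 degrees.

131 degrees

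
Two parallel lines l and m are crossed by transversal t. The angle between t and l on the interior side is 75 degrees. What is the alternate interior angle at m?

Alternate interior angles formed by parallel lines and a transversal are equal.
The given angle is 75 degrees.
The alternate interior angle = 75 degrees.

75 degrees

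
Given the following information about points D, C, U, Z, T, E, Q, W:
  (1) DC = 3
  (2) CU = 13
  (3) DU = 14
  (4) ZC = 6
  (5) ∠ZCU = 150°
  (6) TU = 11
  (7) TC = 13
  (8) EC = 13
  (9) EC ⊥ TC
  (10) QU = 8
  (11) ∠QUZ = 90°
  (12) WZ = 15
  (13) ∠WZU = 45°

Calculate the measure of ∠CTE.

Step 1: By the law of cosines on triangle TCE: TE² = 13² + 13² − 2·13·13·cos(90°) = 338, so TE = 13·√2.
Step 2: By the inverse law of cosines on triangle CTE: cos(∠CTE) = (13² + (13·√2)² − 13²) / (2·13·13·√2) = 338/478 = 0.7071, so ∠CTE = 45°.

Therefore, the measure of angle ∠CTE = 45°.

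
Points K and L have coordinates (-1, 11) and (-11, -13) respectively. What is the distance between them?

d = sqrt((-11 - -1)^2 + (-13 - 11)^2)
d = sqrt(-10^2 + -24^2)
d = sqrt(100 + 576)
d = sqrt(676) = 26

26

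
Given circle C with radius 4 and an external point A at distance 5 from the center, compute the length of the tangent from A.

tangent = √(d² - r²) = √(5² - 4²) = √(25 - 16) = √9 = 3

3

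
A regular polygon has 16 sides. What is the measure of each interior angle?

Each interior angle of a regular n-gon is (n - 2) * 180 / n.
For n = 16: (16 - 2) * 180 / 16 = 2520/16 = 315/2 degrees.

315/2 degrees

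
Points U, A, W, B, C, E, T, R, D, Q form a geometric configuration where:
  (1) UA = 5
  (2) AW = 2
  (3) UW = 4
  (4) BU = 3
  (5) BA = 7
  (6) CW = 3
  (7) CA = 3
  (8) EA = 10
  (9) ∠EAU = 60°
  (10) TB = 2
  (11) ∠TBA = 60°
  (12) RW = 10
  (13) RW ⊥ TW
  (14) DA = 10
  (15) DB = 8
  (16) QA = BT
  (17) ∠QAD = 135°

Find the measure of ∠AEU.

Step 1: By the law of cosines on triangle EAU: EU² = 10² + 5² − 2·10·5·cos(60°) = 75, so EU = 5·√3.
Step 2: By the inverse law of cosines on triangle AEU: cos(∠AEU) = (10² + (5·√3)² − 5²) / (2·10·5·√3) = 150/173.21 = 0.866, so ∠AEU = 30°.

Therefore, the measure of angle ∠AEU = 30°.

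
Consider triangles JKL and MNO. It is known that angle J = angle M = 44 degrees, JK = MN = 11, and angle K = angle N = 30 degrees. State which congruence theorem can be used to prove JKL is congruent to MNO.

The given information provides:
angle J = angle M = 44 degrees, JK = MN = 11, and angle K = angle N = 30 degrees
This matches the ASA congruence theorem.
Two pairs of corresponding angles and the included side are equal (Angle-Side-Angle).

ASA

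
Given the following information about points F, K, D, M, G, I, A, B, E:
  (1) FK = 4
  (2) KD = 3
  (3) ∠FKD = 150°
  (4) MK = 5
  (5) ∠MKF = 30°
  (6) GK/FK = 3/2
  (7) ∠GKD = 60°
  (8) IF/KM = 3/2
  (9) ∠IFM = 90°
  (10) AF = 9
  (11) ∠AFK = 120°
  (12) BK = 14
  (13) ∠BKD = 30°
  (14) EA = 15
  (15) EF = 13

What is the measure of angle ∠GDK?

From the given relations: GK = 3/2·FK = 3/2·4 = 6.
Step 1: By the law of cosines on triangle DKG: DG² = 3² + 6² − 2·3·6·cos(60°) = 27, so DG = 3·√3.
Step 2: By the inverse law of cosines on triangle GDK: cos(∠GDK) = ((3·√3)² + 3² − 6²) / (2·3·√3·3) = 0/31.18 = 0, so ∠GDK = 90°.

Therefore, the measure of angle ∠GDK = 90°.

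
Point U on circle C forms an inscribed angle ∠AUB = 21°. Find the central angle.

By the inscribed angle theorem, the central angle is twice the inscribed angle.
Central angle = 2 × 21° = 42°

42°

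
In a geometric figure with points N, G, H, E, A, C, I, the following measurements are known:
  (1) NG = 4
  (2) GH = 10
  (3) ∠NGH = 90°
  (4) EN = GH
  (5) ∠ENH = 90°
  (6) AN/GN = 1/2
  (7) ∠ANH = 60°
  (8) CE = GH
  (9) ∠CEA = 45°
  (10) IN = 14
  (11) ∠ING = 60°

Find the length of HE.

From the given relations: EN = GH = 10.
Step 1: By the law of cosines on triangle HGN: HN² = 10² + 4² − 2·10·4·cos(90°) = 116, so HN = 2·√29.
Step 2: By the law of cosines on triangle HNE: HE² = (2·√29)² + 10² − 2·2·√29·10·cos(90°) = 216, so HE = 6·√6.

Therefore, the length of HE = 6·√6.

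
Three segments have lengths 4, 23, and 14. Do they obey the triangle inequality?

Check the triangle inequality: 4 + 14 = 18 ≤ 23.
Since the sum of two sides does not exceed the third, no triangle can be formed.

No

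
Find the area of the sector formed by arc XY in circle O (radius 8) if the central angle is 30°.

Sector area = π(8²)(1/12) = 16*pi/3

16*pi/3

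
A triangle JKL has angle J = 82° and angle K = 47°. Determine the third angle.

Let angle L = x. Then 82 + 47 + x = 180.
x = 180 - 129 = 51 degrees.

51 degrees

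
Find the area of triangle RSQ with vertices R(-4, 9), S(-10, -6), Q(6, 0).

The Shoelace formula computes the area from vertex coordinates by summing cross products.
For vertices (-4,9), (-10,-6), (6,0):
Signed sum = -4*-6 - -10*9 + -10*0 - 6*-6 + 6*9 - -4*0
= 114 + 36 + 54 = 204
Area = (1/2)|204| = 102.

102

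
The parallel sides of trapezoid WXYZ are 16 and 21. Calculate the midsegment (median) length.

The midsegment of a trapezoid = (base1 + base2) / 2
midsegment = (16 + 21) / 2
midsegment = 37 / 2
midsegment = 37/2

37/2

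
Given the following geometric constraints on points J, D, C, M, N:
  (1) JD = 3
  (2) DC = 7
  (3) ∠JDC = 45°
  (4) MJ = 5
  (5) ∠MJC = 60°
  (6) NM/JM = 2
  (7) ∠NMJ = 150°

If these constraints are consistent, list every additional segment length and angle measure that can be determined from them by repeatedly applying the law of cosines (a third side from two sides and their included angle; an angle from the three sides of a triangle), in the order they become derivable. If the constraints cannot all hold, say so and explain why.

The constraints are consistent. Derivable facts, in order:
After 1 step:
- JC ≈ 5.32
- JN ≈ 14.55
After 2 steps:
- CM ≈ 5.17
- ∠CJD = 111.5°
- ∠DCJ = 23.5°
- ∠JNM = 9.9°
- ∠MJN = 20.1°
After 3 steps:
- ∠CMJ = 63.07°
- ∠JCM = 56.93°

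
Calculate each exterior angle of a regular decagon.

Each exterior angle of a regular n-gon is 360 / n.
For n = 10: 360 / 10 = 36 degrees.

36 degrees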